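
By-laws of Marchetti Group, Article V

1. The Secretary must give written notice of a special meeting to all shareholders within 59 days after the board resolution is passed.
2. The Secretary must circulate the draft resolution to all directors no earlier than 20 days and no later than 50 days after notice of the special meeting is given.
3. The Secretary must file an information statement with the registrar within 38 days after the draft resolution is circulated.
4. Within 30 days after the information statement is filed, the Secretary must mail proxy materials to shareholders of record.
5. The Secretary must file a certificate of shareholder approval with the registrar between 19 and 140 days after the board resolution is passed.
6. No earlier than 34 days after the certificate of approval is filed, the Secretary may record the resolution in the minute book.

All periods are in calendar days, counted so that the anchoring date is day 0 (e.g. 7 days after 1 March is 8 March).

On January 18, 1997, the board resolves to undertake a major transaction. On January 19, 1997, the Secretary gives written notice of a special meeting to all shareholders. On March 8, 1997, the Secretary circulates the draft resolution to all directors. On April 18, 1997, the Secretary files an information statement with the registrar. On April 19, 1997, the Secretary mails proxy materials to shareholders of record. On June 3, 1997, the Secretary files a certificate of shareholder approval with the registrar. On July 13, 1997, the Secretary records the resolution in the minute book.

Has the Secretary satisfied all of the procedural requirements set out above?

Step 1: 59 days after January 18, 1997 (when the board resolution is passed) is March 18, 1997; done January 19, 1997 — timely.
Step 2: the window is 20–50 days after January 19, 1997 (when notice of the special meeting is given), so February 8, 1997 through March 10, 1997; March 8, 1997 falls inside that range.
Step 3: 38 days after March 8, 1997 (when the draft resolution is circulated) is April 15, 1997; done April 18, 1997 — 3 days late.
Later steps need not be reached.

No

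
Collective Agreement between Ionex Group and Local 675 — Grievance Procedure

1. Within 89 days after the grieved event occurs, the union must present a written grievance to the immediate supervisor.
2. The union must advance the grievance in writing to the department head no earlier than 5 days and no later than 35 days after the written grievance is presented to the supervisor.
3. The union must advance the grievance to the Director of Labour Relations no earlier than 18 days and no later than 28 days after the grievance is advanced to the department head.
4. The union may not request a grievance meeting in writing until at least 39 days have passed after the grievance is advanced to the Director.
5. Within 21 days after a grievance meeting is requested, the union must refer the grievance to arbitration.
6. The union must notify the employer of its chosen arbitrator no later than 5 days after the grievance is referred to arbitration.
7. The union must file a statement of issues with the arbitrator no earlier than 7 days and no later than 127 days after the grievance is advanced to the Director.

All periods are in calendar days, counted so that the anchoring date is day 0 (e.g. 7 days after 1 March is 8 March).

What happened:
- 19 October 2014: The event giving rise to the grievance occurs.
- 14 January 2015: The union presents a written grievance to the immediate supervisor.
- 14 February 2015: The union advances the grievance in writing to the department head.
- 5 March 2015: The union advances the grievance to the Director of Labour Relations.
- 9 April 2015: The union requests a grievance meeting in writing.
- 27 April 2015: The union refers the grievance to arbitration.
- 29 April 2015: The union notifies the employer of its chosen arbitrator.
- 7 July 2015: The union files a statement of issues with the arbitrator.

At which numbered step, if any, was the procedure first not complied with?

Step 1 — counting 89 days from 19 October 2014 (when the grieved event occurs) gives a deadline of 16 January 2015; 14 January 2015 is within that limit.
Step 2 — 5 and 35 days from 14 January 2015 (when the written grievance is presented to the supervisor) are 19 January 2015 and 18 February 2015 respectively; 14 February 2015 falls inside that range.
Step 3 — 18 and 28 days from 14 February 2015 (when the grievance is advanced to the department head) are 4 March 2015 and 14 March 2015 respectively; 5 March 2015 falls inside that range.
Step 4 — must wait 39 days from 5 March 2015 (when the grievance is advanced to the Director), so not before 13 April 2015; done 9 April 2015 — 4 days too early.

Step 4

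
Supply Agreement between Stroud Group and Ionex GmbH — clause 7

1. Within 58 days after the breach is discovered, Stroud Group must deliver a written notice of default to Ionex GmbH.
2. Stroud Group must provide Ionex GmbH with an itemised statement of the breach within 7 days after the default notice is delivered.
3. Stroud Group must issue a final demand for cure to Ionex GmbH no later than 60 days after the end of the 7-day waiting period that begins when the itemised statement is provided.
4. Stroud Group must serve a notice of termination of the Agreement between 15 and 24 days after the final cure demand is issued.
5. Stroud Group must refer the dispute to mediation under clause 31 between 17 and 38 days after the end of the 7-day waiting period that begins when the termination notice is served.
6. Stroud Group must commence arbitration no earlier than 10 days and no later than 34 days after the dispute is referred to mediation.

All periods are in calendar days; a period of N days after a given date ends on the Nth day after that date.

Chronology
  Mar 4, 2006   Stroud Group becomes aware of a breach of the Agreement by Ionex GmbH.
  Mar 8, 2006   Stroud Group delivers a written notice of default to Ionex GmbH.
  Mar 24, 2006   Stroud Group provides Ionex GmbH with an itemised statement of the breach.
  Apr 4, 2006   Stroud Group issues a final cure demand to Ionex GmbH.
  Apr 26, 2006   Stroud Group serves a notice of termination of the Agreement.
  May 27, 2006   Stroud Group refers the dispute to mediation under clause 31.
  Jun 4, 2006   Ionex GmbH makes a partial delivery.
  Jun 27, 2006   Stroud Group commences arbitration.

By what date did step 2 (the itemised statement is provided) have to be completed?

Step 2 runs from Mar 8, 2006, when the default notice is delivered. 7 days after Mar 8, 2006 is Mar 15, 2006.

Mar 15, 2006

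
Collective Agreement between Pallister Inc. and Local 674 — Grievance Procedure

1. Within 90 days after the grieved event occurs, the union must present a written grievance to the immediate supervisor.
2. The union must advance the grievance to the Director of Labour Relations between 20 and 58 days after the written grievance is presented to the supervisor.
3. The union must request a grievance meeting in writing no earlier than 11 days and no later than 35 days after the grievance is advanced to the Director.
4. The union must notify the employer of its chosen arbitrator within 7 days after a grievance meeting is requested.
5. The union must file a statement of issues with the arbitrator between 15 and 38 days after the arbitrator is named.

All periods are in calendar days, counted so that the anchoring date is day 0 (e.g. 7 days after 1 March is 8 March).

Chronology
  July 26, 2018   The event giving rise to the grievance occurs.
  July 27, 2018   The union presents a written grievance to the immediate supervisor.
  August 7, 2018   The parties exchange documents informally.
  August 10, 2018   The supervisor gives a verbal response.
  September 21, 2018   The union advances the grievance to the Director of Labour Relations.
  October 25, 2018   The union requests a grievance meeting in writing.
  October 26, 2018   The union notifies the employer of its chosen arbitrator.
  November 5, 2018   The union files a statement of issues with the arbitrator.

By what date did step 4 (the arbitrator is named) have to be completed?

Step 4 runs from October 25, 2018, when a grievance meeting is requested. 7 days after October 25, 2018 is November 1, 2018.

November 1, 2018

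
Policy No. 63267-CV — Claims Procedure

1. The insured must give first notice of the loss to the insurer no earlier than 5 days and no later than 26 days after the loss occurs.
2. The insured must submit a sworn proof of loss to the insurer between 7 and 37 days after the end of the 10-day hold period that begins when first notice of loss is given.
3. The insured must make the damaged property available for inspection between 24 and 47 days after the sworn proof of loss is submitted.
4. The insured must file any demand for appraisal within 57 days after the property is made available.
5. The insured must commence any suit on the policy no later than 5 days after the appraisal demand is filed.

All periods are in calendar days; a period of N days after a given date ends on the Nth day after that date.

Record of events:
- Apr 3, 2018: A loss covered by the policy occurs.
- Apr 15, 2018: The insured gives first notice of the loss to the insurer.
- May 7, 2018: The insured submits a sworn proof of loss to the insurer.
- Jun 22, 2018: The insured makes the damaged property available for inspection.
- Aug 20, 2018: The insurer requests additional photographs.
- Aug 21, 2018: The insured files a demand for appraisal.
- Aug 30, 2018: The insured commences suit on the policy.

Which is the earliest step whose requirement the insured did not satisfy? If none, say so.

Step 4

Step 1 — 5 and 26 days from Apr 3, 2018 (when the loss occurs) are Apr 8, 2018 and Apr 29, 2018 respectively; done Apr 15, 2018 — within the window.
Step 2 — 7 and 37 days from Apr 25, 2018 (end of the 10-day hold period, which began when first notice of loss is given on Apr 15, 2018) are May 2, 2018 and Jun 1, 2018 respectively; done May 7, 2018, which is between those dates.
Step 3 — 24 and 47 days from May 7, 2018 (when the sworn proof of loss is submitted) are May 31, 2018 and Jun 23, 2018 respectively; done Jun 22, 2018 — within the window.
Step 4 — counting 57 days from Jun 22, 2018 (when the property is made available) gives a deadline of Aug 18, 2018; not done until Aug 21, 2018, 3 days after the deadline.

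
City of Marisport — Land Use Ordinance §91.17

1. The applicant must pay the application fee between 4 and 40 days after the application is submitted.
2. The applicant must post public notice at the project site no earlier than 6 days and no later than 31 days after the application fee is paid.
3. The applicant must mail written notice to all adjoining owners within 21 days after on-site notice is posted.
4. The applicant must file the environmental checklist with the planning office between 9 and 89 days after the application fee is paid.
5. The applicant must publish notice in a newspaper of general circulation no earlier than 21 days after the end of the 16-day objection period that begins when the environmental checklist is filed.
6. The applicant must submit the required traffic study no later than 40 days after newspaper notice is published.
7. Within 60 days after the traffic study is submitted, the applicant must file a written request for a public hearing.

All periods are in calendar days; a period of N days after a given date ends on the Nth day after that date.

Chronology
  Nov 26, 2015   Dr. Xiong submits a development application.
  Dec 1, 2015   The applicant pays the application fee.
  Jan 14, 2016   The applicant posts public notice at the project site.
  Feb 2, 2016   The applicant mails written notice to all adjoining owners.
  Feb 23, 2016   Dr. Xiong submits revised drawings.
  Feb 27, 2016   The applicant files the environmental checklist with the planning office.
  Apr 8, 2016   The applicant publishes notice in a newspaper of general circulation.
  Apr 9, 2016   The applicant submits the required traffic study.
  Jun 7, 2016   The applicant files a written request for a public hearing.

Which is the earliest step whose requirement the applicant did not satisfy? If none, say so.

Step 1: the window is 4–40 days after Nov 26, 2015 (when the application is submitted), so Nov 30, 2015 through Jan 5, 2016; done Dec 1, 2015, which is between those dates.
Step 2: the window is 6–31 days after Dec 1, 2015 (when the application fee is paid), so Dec 7, 2015 through Jan 1, 2016; done Jan 14, 2016 — 13 days after the window closed.

Step 2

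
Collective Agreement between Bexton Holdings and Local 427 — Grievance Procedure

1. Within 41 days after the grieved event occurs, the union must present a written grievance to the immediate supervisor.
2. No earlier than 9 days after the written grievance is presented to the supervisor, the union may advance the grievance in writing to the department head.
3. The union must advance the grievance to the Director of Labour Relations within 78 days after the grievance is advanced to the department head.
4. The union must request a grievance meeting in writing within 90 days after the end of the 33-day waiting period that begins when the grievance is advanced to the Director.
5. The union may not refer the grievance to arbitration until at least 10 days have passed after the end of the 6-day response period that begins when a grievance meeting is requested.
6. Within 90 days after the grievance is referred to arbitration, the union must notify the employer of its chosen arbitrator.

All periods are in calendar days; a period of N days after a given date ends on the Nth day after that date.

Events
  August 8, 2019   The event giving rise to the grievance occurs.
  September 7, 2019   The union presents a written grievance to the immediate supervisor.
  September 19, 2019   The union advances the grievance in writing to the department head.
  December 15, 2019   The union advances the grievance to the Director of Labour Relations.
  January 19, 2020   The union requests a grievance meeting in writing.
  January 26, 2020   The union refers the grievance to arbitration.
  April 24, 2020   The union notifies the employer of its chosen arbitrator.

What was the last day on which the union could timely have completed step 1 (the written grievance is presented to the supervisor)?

Step 1 runs from August 8, 2019, when the grieved event occurs. 41 days after August 8, 2019 is September 18, 2019.

September 18, 2019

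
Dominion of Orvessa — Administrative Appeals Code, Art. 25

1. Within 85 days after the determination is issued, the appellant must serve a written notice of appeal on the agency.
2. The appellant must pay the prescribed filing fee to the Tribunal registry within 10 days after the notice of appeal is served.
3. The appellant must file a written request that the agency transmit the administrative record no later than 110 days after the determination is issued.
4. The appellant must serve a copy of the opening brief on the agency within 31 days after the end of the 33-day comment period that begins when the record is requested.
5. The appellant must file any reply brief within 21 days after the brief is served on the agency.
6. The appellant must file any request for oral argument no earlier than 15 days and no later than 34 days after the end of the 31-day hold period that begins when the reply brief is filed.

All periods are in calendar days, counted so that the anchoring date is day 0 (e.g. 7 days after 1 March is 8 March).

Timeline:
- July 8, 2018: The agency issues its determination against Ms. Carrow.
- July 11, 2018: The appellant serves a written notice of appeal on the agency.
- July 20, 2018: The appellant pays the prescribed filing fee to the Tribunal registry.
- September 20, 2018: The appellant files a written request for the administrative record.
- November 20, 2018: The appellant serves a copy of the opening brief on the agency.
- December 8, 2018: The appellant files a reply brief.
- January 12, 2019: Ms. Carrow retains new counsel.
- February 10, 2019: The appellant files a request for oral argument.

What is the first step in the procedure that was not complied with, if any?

None — every step was satisfied

Step 1: 85 days after July 8, 2018 (when the determination is issued) is October 1, 2018; done July 11, 2018 — timely.
Step 2: 10 days after July 11, 2018 (when the notice of appeal is served) is July 21, 2018; July 20, 2018 is within that limit.
Step 3: 110 days after July 8, 2018 (when the determination is issued) is October 26, 2018; September 20, 2018 is within that limit.
Step 4: 31 days after October 23, 2018 (end of the 33-day comment period, which began when the record is requested on September 20, 2018) is November 23, 2018; completed November 20, 2018, before the deadline.
Step 5: 21 days after November 20, 2018 (when the brief is served on the agency) is December 11, 2018; completed December 8, 2018, before the deadline.
Step 6: the window is 15–34 days after January 8, 2019 (end of the 31-day hold period, which began when the reply brief is filed on December 8, 2018), so January 23, 2019 through February 11, 2019; February 10, 2019 falls inside that range.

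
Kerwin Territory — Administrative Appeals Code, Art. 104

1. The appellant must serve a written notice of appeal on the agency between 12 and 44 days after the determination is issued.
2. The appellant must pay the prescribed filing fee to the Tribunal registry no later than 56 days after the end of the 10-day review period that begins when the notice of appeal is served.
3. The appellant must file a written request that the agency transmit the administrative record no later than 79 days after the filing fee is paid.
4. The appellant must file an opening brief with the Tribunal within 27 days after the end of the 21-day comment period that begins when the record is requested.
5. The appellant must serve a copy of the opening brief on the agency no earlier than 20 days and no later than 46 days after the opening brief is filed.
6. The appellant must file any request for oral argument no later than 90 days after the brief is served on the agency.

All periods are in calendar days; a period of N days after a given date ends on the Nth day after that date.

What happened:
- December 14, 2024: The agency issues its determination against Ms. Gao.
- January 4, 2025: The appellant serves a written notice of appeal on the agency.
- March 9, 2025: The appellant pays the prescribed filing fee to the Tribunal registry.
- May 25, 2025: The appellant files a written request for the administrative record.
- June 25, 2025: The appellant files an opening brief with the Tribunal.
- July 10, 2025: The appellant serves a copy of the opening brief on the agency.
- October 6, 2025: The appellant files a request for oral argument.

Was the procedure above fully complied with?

No

Step 1: the window is 12–44 days after December 14, 2024 (when the determination is issued), so December 26, 2024 through January 27, 2025; done January 4, 2025 — within the window.
Step 2: 56 days after January 14, 2025 (end of the 10-day review period, which began when the notice of appeal is served on January 4, 2025) is March 11, 2025; done March 9, 2025 — timely.
Step 3: 79 days after March 9, 2025 (when the filing fee is paid) is May 27, 2025; completed May 25, 2025, before the deadline.
Step 4: 27 days after June 15, 2025 (end of the 21-day comment period, which began when the record is requested on May 25, 2025) is July 12, 2025; June 25, 2025 is within that limit.
Step 5: the window is 20–46 days after June 25, 2025 (when the opening brief is filed), so July 15, 2025 through August 10, 2025; done July 10, 2025 — 5 days before the window opened.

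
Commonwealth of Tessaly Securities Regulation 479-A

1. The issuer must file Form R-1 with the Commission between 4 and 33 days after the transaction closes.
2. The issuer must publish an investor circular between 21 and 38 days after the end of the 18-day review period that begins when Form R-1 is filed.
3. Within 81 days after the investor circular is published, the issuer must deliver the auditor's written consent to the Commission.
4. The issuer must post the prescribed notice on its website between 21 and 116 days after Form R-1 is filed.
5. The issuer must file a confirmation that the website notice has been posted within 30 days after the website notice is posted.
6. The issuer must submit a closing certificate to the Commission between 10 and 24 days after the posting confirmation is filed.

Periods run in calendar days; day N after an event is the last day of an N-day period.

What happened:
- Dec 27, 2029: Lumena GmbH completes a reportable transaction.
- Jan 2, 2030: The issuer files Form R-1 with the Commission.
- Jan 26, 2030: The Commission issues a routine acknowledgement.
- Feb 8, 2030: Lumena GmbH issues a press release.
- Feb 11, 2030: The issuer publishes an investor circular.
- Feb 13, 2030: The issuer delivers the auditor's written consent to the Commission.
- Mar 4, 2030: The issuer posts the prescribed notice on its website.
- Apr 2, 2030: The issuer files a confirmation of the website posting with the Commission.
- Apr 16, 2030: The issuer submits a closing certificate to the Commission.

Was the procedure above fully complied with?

Yes

(1) the permitted window runs from Dec 27, 2029 + 4 = Dec 31, 2029 to Dec 27, 2029 + 33 = Jan 29, 2030; done Jan 2, 2030 — within the window.
(2) the permitted window runs from Jan 20, 2030 + 21 = Feb 10, 2030 to Jan 20, 2030 + 38 = Feb 27, 2030; Feb 11, 2030 falls inside that range.
(3) due by Feb 11, 2030 + 81 days = May 3, 2030; done Feb 13, 2030 — timely.
(4) the permitted window runs from Jan 2, 2030 + 21 = Jan 23, 2030 to Jan 2, 2030 + 116 = Apr 28, 2030; Mar 4, 2030 falls inside that range.
(5) due by Mar 4, 2030 + 30 days = Apr 3, 2030; done Apr 2, 2030 — timely.
(6) the permitted window runs from Apr 2, 2030 + 10 = Apr 12, 2030 to Apr 2, 2030 + 24 = Apr 26, 2030; Apr 16, 2030 falls inside that range.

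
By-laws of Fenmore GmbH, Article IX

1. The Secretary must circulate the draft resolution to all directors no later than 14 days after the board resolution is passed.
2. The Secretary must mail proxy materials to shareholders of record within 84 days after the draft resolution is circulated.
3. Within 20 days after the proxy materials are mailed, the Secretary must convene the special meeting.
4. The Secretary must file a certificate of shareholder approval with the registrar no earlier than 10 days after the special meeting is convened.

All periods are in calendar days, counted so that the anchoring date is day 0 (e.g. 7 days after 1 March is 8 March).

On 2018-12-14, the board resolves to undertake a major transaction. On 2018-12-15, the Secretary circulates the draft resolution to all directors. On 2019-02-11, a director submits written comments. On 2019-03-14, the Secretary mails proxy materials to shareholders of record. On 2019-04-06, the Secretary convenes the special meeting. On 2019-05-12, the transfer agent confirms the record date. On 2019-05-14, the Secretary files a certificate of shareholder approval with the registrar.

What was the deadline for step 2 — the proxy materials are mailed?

Step 2 runs from 2018-12-15, when the draft resolution is circulated. 84 days after 2018-12-15 is 2019-03-09.

2019-03-09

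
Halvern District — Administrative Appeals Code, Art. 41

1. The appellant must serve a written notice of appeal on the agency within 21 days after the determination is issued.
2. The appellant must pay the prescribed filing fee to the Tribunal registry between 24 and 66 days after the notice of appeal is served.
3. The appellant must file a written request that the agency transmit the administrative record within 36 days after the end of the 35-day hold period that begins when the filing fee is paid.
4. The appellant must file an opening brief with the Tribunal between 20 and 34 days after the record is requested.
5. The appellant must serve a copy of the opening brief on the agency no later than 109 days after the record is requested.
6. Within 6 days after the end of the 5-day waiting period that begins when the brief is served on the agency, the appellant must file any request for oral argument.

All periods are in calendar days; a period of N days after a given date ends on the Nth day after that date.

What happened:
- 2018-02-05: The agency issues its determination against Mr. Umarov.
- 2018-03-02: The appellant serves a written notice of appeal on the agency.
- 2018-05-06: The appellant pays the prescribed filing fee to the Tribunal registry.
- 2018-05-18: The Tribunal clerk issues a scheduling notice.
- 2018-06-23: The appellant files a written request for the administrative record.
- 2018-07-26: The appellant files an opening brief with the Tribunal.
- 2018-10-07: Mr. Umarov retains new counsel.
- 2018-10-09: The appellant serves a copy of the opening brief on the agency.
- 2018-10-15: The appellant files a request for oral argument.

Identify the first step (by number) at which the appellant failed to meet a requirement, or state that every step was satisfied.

Step 1: 21 days after 2018-02-05 (when the determination is issued) is 2018-02-26; done 2018-03-02 — 4 days late.
That is the first point of non-compliance.

Step 1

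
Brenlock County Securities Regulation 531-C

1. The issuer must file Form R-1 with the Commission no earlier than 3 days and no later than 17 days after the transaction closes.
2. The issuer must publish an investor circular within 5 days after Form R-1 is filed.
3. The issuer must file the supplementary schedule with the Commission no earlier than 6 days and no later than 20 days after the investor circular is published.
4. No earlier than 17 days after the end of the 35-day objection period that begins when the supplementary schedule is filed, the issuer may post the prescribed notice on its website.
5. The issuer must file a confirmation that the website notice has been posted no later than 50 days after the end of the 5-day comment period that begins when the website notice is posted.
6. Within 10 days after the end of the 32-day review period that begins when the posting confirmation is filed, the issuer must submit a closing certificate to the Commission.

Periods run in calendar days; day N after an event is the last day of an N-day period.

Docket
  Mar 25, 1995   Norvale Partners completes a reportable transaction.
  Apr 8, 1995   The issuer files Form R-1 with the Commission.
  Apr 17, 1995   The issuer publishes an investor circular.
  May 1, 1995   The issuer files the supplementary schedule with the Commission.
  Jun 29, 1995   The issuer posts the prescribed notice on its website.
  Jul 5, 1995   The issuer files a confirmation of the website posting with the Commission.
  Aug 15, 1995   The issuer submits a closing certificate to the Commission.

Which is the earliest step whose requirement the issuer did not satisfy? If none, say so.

Step 1: the window is 3–17 days after Mar 25, 1995 (when the transaction closes), so Mar 28, 1995 through Apr 11, 1995; Apr 8, 1995 falls inside that range.
Step 2: 5 days after Apr 8, 1995 (when Form R-1 is filed) is Apr 13, 1995; done Apr 17, 1995 — 4 days late.

Step 2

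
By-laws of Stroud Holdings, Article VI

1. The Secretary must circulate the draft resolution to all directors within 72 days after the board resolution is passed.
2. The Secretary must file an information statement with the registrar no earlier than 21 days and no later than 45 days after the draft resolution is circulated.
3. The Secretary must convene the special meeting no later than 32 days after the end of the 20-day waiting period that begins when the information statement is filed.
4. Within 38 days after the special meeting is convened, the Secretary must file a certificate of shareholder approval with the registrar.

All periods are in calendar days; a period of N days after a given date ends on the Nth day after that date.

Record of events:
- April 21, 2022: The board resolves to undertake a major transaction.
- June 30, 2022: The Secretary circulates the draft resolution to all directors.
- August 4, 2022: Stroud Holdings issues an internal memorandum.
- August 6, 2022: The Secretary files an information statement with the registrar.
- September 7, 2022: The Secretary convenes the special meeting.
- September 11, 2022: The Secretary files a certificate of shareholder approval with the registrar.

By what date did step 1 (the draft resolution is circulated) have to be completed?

July 2, 2022

Step 1 runs from April 21, 2022, when the board resolution is passed. 72 days after April 21, 2022 is July 2, 2022.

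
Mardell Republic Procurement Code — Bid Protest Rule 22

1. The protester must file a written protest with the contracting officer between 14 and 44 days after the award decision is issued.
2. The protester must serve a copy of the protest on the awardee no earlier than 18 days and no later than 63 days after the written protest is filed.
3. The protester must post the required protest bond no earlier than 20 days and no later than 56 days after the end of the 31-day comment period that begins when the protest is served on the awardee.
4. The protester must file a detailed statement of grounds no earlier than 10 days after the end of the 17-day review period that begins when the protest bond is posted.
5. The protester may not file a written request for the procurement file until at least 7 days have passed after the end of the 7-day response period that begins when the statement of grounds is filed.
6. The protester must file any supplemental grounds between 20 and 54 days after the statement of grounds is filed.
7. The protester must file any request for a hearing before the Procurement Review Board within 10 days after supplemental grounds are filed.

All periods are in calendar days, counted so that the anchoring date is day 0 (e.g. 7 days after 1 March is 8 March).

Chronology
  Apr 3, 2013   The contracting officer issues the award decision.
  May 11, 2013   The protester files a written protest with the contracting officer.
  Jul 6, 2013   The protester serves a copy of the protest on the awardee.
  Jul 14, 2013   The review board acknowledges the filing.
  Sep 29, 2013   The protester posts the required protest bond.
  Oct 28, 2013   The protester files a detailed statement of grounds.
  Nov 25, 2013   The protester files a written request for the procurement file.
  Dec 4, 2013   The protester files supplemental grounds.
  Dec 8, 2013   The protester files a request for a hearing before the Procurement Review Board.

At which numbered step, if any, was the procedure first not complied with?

Step 1 — 14 and 44 days from Apr 3, 2013 (when the award decision is issued) are Apr 17, 2013 and May 17, 2013 respectively; May 11, 2013 falls inside that range.
Step 2 — 18 and 63 days from May 11, 2013 (when the written protest is filed) are May 29, 2013 and Jul 13, 2013 respectively; done Jul 6, 2013, which is between those dates.
Step 3 — 20 and 56 days from Aug 6, 2013 (end of the 31-day comment period, which began when the protest is served on the awardee on Jul 6, 2013) are Aug 26, 2013 and Oct 1, 2013 respectively; Sep 29, 2013 falls inside that range.
Step 4 — must wait 10 days from Oct 16, 2013 (end of the 17-day review period, which began when the protest bond is posted on Sep 29, 2013), so not before Oct 26, 2013; Oct 28, 2013 is on or after that date.
Step 5 — must wait 7 days from Nov 4, 2013 (end of the 7-day response period, which began when the statement of grounds is filed on Oct 28, 2013), so not before Nov 11, 2013; Nov 25, 2013 is on or after that date.
Step 6 — 20 and 54 days from Oct 28, 2013 (when the statement of grounds is filed) are Nov 17, 2013 and Dec 21, 2013 respectively; Dec 4, 2013 falls inside that range.
Step 7 — counting 10 days from Dec 4, 2013 (when supplemental grounds are filed) gives a deadline of Dec 14, 2013; done Dec 8, 2013 — timely.

None — every step was satisfied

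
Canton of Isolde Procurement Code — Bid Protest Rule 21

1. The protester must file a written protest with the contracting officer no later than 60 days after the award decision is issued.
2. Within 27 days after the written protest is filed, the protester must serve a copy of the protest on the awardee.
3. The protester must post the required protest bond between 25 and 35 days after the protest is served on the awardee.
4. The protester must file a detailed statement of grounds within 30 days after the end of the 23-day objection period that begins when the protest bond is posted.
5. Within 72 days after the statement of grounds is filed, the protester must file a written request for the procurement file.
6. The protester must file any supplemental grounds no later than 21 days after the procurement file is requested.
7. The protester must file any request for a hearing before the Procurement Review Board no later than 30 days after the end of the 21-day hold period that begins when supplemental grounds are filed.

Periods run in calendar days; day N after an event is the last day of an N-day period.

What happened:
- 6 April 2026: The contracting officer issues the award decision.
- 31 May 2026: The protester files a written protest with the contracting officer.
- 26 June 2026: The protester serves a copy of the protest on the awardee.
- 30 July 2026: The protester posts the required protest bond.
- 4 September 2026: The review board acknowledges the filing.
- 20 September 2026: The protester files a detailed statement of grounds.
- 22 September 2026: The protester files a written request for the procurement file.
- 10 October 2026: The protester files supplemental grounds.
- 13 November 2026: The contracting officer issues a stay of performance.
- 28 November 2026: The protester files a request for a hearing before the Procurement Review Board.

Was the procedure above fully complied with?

Yes

Step 1: 60 days after 6 April 2026 (when the award decision is issued) is 5 June 2026; 31 May 2026 is within that limit.
Step 2: 27 days after 31 May 2026 (when the written protest is filed) is 27 June 2026; completed 26 June 2026, before the deadline.
Step 3: the window is 25–35 days after 26 June 2026 (when the protest is served on the awardee), so 21 July 2026 through 31 July 2026; done 30 July 2026 — within the window.
Step 4: 30 days after 22 August 2026 (end of the 23-day objection period, which began when the protest bond is posted on 30 July 2026) is 21 September 2026; 20 September 2026 is within that limit.
Step 5: 72 days after 20 September 2026 (when the statement of grounds is filed) is 1 December 2026; done 22 September 2026 — timely.
Step 6: 21 days after 22 September 2026 (when the procurement file is requested) is 13 October 2026; done 10 October 2026 — timely.
Step 7: 30 days after 31 October 2026 (end of the 21-day hold period, which began when supplemental grounds are filed on 10 October 2026) is 30 November 2026; completed 28 November 2026, before the deadline.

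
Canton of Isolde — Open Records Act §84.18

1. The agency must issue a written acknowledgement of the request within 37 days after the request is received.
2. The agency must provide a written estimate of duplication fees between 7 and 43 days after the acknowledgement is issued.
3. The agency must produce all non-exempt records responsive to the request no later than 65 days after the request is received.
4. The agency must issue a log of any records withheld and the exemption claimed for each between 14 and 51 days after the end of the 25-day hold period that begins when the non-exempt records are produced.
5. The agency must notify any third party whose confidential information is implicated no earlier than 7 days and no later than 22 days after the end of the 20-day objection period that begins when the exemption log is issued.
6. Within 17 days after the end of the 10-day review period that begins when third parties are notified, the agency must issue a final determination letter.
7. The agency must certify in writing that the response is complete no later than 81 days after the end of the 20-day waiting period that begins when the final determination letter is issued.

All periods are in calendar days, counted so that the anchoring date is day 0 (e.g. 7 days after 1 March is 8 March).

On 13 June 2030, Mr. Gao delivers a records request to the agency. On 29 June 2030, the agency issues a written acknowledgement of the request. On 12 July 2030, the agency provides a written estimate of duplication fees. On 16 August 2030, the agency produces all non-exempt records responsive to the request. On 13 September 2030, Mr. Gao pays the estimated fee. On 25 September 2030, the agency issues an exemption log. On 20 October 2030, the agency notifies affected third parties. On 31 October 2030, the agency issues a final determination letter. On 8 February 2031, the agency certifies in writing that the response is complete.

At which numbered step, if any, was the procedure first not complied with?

Step 1 — counting 37 days from 13 June 2030 (when the request is received) gives a deadline of 20 July 2030; done 29 June 2030 — timely.
Step 2 — 7 and 43 days from 29 June 2030 (when the acknowledgement is issued) are 6 July 2030 and 11 August 2030 respectively; done 12 July 2030, which is between those dates.
Step 3 — counting 65 days from 13 June 2030 (when the request is received) gives a deadline of 17 August 2030; done 16 August 2030 — timely.
Step 4 — 14 and 51 days from 10 September 2030 (end of the 25-day hold period, which began when the non-exempt records are produced on 16 August 2030) are 24 September 2030 and 31 October 2030 respectively; 25 September 2030 falls inside that range.
Step 5 — 7 and 22 days from 15 October 2030 (end of the 20-day objection period, which began when the exemption log is issued on 25 September 2030) are 22 October 2030 and 6 November 2030 respectively; 20 October 2030 is 2 days too early.

Step 5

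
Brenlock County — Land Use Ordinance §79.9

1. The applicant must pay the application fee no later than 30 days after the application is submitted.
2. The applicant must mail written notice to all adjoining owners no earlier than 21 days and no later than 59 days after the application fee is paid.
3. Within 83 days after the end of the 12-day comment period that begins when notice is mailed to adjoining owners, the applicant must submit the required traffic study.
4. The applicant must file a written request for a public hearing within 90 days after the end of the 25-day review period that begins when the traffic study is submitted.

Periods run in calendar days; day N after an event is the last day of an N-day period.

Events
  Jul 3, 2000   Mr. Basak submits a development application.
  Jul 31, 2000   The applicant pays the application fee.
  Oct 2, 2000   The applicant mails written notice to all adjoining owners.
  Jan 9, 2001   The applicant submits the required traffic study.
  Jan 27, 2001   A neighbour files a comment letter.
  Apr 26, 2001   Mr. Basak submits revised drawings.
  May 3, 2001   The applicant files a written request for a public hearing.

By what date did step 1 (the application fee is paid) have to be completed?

Step 1 runs from Jul 3, 2000, when the application is submitted. 30 days after Jul 3, 2000 is Aug 2, 2000.

Aug 2, 2000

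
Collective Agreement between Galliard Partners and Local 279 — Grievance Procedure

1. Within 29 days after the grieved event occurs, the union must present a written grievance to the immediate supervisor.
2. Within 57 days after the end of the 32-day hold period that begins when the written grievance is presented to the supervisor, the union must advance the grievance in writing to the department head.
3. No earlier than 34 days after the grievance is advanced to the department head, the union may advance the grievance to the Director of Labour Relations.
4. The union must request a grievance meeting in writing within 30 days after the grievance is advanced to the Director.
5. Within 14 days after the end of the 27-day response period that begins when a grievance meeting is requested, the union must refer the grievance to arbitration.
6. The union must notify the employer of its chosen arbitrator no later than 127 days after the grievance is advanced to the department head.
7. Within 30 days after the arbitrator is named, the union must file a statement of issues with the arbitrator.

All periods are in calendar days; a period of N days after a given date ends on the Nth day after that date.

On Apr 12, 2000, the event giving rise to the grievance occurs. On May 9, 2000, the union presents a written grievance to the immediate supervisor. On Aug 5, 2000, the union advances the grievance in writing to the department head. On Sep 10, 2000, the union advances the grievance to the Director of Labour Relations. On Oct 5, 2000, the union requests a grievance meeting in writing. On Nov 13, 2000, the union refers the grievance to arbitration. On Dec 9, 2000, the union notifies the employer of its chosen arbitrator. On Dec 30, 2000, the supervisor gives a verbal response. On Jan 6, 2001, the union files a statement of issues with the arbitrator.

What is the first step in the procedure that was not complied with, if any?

Step 1 — counting 29 days from Apr 12, 2000 (when the grieved event occurs) gives a deadline of May 11, 2000; May 9, 2000 is within that limit.
Step 2 — counting 57 days from Jun 10, 2000 (end of the 32-day hold period, which began when the written grievance is presented to the supervisor on May 9, 2000) gives a deadline of Aug 6, 2000; Aug 5, 2000 is within that limit.
Step 3 — must wait 34 days from Aug 5, 2000 (when the grievance is advanced to the department head), so not before Sep 8, 2000; done Sep 10, 2000, after the minimum wait.
Step 4 — counting 30 days from Sep 10, 2000 (when the grievance is advanced to the Director) gives a deadline of Oct 10, 2000; Oct 5, 2000 is within that limit.
Step 5 — counting 14 days from Nov 1, 2000 (end of the 27-day response period, which began when a grievance meeting is requested on Oct 5, 2000) gives a deadline of Nov 15, 2000; completed Nov 13, 2000, before the deadline.
Step 6 — counting 127 days from Aug 5, 2000 (when the grievance is advanced to the department head) gives a deadline of Dec 10, 2000; Dec 9, 2000 is within that limit.
Step 7 — counting 30 days from Dec 9, 2000 (when the arbitrator is named) gives a deadline of Jan 8, 2001; Jan 6, 2001 is within that limit.

None — every step was satisfied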